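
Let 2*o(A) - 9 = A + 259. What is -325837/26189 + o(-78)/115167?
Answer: -37523181824/3016108563 ≈ -12.441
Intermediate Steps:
o(A) = 134 + A/2 (o(A) = 9/2 + (A + 259)/2 = 9/2 + (259 + A)/2 = 9/2 + (259/2 + A/2) = 134 + A/2)
-325837/26189 + o(-78)/115167 = -325837/26189 + (134 + (½)*(-78))/115167 = -325837*1/26189 + (134 - 39)*(1/115167) = -325837/26189 + 95*(1/115167) = -325837/26189 + 95/115167 = -37523181824/3016108563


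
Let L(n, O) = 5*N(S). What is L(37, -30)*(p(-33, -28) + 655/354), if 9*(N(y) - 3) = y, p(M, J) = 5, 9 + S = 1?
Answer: 230375/3186 ≈ 72.309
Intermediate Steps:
S = -8 (S = -9 + 1 = -8)
N(y) = 3 + y/9
L(n, O) = 95/9 (L(n, O) = 5*(3 + (1/9)*(-8)) = 5*(3 - 8/9) = 5*(19/9) = 95/9)
L(37, -30)*(p(-33, -28) + 655/354) = 95*(5 + 655/354)/9 = (95/9)*(2425/354) = 230375/3186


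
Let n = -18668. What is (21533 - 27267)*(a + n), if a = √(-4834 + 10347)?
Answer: 107042312 - 5734*√5513 ≈ 1.0662e+8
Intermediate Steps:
a = √5513 ≈ 74.250
(21533 - 27267)*(a + n) = (21533 - 27267)*(√5513 - 18668) = -5734*(-18668 + √5513) = 107042312 - 5734*√5513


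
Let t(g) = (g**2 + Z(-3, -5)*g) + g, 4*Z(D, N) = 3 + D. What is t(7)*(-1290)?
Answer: -72240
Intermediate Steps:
Z(D, N) = 3/4 + D/4 (Z(D, N) = (3 + D)/4 = 3/4 + D/4)
t(g) = g + g**2 (t(g) = (g**2 + (3/4 + (1/4)*(-3))*g) + g = (g**2 + (3/4 - 3/4)*g) + g = (g**2 + 0*g) + g = (g**2 + 0) + g = g**2 + g = g + g**2)
t(7)*(-1290) = (7*(1 + 7))*(-1290) = (7*8)*(-1290) = 56*(-1290) = -72240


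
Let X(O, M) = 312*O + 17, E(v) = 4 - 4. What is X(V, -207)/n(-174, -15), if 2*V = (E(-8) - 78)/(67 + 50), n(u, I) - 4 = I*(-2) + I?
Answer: -87/19 ≈ -4.5789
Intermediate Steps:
E(v) = 0
n(u, I) = 4 - I (n(u, I) = 4 + (I*(-2) + I) = 4 + (-2*I + I) = 4 - I)
V = -⅓ (V = ((0 - 78)/(67 + 50))/2 = (-78/117)/2 = (-78*1/117)/2 = (½)*(-⅔) = -⅓ ≈ -0.33333)
X(O, M) = 17 + 312*O
X(V, -207)/n(-174, -15) = (17 + 312*(-⅓))/(4 - 1*(-15)) = (17 - 104)/(4 + 15) = -87/19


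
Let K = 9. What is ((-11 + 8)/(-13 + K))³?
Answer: 27/64 ≈ 0.42188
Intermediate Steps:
((-11 + 8)/(-13 + K))³ = ((-11 + 8)/(-13 + 9))³ = (-3/(-4))³ = (-3*(-¼))³ = (¾)³ = 27/64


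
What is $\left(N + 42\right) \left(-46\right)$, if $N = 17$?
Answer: $-2714$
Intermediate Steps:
$\left(N + 42\right) \left(-46\right) = \left(17 + 42\right) \left(-46\right) = 59 \left(-46\right) = -2714$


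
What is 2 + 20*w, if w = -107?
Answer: -2138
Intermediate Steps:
2 + 20*w = 2 + 20*(-107) = 2 - 2140 = -2138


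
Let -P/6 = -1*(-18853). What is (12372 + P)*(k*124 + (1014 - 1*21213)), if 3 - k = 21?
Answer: 2259833526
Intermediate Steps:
k = -18 (k = 3 - 1*21 = 3 - 21 = -18)
P = -113118 (P = -(-6)*(-18853) = -6*18853 = -113118)
(12372 + P)*(k*124 + (1014 - 1*21213)) = (12372 - 113118)*(-18*124 + (1014 - 1*21213)) = -100746*(-2232 + (1014 - 21213)) = -100746*(-2232 - 20199) = -100746*(-22431) = 2259833526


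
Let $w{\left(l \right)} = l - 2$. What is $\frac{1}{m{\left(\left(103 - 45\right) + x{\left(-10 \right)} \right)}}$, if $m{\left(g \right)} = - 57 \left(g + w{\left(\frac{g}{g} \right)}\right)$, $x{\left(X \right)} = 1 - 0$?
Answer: $- \frac{1}{3306} \approx -0.00030248$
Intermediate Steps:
$x{\left(X \right)} = 1$ ($x{\left(X \right)} = 1 + 0 = 1$)
$w{\left(l \right)} = -2 + l$
$m{\left(g \right)} = 57 - 57 g$ ($m{\left(g \right)} = - 57 \left(g - \left(2 - \frac{g}{g}\right)\right) = - 57 \left(g + \left(-2 + 1\right)\right) = - 57 \left(g - 1\right) = - 57 \left(-1 + g\right) = 57 - 57 g$)
$\frac{1}{m{\left(\left(103 - 45\right) + x{\left(-10 \right)} \right)}} = \frac{1}{57 - 57 \left(\left(103 - 45\right) + 1\right)} = \frac{1}{57 - 57 \left(58 + 1\right)} = \frac{1}{57 - 3363} = \frac{1}{-3306} = - \frac{1}{3306}$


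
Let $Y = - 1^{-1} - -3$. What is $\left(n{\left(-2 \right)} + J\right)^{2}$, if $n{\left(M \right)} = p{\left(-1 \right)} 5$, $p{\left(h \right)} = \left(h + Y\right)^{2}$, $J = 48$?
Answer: $2809$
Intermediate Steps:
$Y = 2$ ($Y = \left(-1\right) 1 + 3 = -1 + 3 = 2$)
$p{\left(h \right)} = \left(2 + h\right)^{2}$ ($p{\left(h \right)} = \left(h + 2\right)^{2} = \left(2 + h\right)^{2}$)
$n{\left(M \right)} = 5$ ($n{\left(M \right)} = \left(2 - 1\right)^{2} \cdot 5 = 1^{2} \cdot 5 = 1 \cdot 5 = 5$)
$\left(n{\left(-2 \right)} + J\right)^{2} = \left(5 + 48\right)^{2} = 53^{2} = 2809$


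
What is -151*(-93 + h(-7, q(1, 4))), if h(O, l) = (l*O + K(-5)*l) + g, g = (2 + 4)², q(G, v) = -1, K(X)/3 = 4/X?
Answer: 35938/5 ≈ 7187.6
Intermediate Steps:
K(X) = 12/X (K(X) = 3*(4/X) = 12/X)
g = 36 (g = 6² = 36)
h(O, l) = 36 - 12*l/5 + O*l (h(O, l) = (l*O + (12/(-5))*l) + 36 = (O*l + (12*(-⅕))*l) + 36 = (O*l - 12*l/5) + 36 = (-12*l/5 + O*l) + 36 = 36 - 12*l/5 + O*l)
-151*(-93 + h(-7, q(1, 4))) = -151*(-93 + (36 - 12/5*(-1) - 7*(-1))) = -151*(-93 + (36 + 12/5 + 7)) = -151*(-93 + 227/5) = -151*(-238/5) = 35938/5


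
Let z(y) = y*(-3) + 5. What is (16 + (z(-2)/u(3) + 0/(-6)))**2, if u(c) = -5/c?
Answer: 2209/25 ≈ 88.360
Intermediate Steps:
z(y) = 5 - 3*y (z(y) = -3*y + 5 = 5 - 3*y)
(16 + (z(-2)/u(3) + 0/(-6)))**2 = (16 + ((5 - 3*(-2))/((-5/3)) + 0/(-6)))**2 = (16 + ((5 + 6)/((-5*1/3)) + 0*(-1/6)))**2 = (16 + (11/(-5/3) + 0))**2 = (16 + (11*(-3/5) + 0))**2 = (16 + (-33/5 + 0))**2 = (16 - 33/5)**2 = (47/5)**2 = 2209/25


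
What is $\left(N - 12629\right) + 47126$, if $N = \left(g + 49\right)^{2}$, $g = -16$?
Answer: $35586$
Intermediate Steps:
$N = 1089$ ($N = \left(-16 + 49\right)^{2} = 33^{2} = 1089$)
$\left(N - 12629\right) + 47126 = \left(1089 - 12629\right) + 47126 = -11540 + 47126 = 35586$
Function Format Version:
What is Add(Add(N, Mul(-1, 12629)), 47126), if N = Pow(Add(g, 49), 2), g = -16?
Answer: 35586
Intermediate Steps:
N = 1089 (N = Pow(Add(-16, 49), 2) = Pow(33, 2) = 1089)
Add(Add(N, Mul(-1, 12629)), 47126) = Add(Add(1089, Mul(-1, 12629)), 47126) = Add(Add(1089, -12629), 47126) = Add(-11540, 47126) = 35586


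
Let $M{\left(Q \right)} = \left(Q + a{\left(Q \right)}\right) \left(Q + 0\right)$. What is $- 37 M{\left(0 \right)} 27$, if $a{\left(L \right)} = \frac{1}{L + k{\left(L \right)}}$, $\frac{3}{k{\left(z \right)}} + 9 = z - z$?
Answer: $0$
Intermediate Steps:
$k{\left(z \right)} = - \frac{1}{3}$ ($k{\left(z \right)} = \frac{3}{-9 + \left(z - z\right)} = \frac{3}{-9 + 0} = \frac{3}{-9} = 3 \left(- \frac{1}{9}\right) = - \frac{1}{3}$)
$a{\left(L \right)} = \frac{1}{- \frac{1}{3} + L}$ ($a{\left(L \right)} = \frac{1}{L - \frac{1}{3}} = \frac{1}{- \frac{1}{3} + L}$)
$M{\left(Q \right)} = Q \left(Q + \frac{3}{-1 + 3 Q}\right)$ ($M{\left(Q \right)} = \left(Q + \frac{3}{-1 + 3 Q}\right) \left(Q + 0\right) = \left(Q + \frac{3}{-1 + 3 Q}\right) Q = Q \left(Q + \frac{3}{-1 + 3 Q}\right)$)
$- 37 M{\left(0 \right)} 27 = - 37 \frac{0 \left(3 + 0 \left(-1 + 3 \cdot 0\right)\right)}{-1 + 3 \cdot 0} \cdot 27 = - 37 \frac{0 \left(3 + 0 \left(-1 + 0\right)\right)}{-1 + 0} \cdot 27 = - 37 \frac{0 \left(3 + 0 \left(-1\right)\right)}{-1} \cdot 27 = - 37 \cdot 0 \left(-1\right) \left(3 + 0\right) 27 = - 37 \cdot 0 \left(-1\right) 3 \cdot 27 = \left(-37\right) 0 \cdot 27 = 0 \cdot 27 = 0$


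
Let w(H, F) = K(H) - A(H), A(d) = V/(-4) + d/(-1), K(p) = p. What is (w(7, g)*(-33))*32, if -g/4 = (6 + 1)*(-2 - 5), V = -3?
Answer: -13992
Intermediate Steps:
A(d) = ¾ - d (A(d) = -3/(-4) + d/(-1) = -3*(-¼) + d*(-1) = ¾ - d)
g = 196 (g = -4*(6 + 1)*(-2 - 5) = -28*(-7) = -4*(-49) = 196)
w(H, F) = -¾ + 2*H (w(H, F) = H - (¾ - H) = H + (-¾ + H) = -¾ + 2*H)
(w(7, g)*(-33))*32 = ((-¾ + 2*7)*(-33))*32 = ((-¾ + 14)*(-33))*32 = ((53/4)*(-33))*32 = -1749/4*32 = -13992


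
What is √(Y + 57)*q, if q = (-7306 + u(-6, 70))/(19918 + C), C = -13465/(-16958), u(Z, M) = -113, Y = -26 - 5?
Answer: -41937134*√26/112594303 ≈ -1.8992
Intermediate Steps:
Y = -31
C = 13465/16958 (C = -13465*(-1/16958) = 13465/16958 ≈ 0.79402)
q = -41937134/112594303 (q = (-7306 - 113)/(19918 + 13465/16958) = -7419/337782909/16958 = -7419*16958/337782909 = -41937134/112594303 ≈ -0.37246)
√(Y + 57)*q = √(-31 + 57)*(-41937134/112594303) = √26*(-41937134/112594303) = -41937134*√26/112594303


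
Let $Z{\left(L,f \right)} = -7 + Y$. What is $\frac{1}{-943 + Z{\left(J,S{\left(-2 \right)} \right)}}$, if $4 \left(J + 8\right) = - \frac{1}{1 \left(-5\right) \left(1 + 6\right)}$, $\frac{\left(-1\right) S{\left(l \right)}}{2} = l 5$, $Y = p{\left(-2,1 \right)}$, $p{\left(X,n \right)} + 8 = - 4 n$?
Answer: $- \frac{1}{962} \approx -0.0010395$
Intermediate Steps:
$p{\left(X,n \right)} = -8 - 4 n$
$Y = -12$ ($Y = -8 - 4 = -12$)
$S{\left(l \right)} = - 10 l$ ($S{\left(l \right)} = - 2 l 5 = - 2 \cdot 5 l = - 10 l$)
$J = - \frac{1119}{140}$ ($J = -8 + \frac{\left(-1\right) \frac{1}{1 \left(-5\right) \left(1 + 6\right)}}{4} = -8 + \frac{\left(-1\right) \frac{1}{\left(-5\right) 7}}{4} = -8 + \frac{\left(-1\right) \frac{1}{-35}}{4} = -8 + \frac{\left(-1\right) \left(- \frac{1}{35}\right)}{4} = -8 + \frac{1}{4} \cdot \frac{1}{35} = -8 + \frac{1}{140} = - \frac{1119}{140} \approx -7.9929$)
$Z{\left(L,f \right)} = -19$ ($Z{\left(L,f \right)} = -7 - 12 = -19$)
$\frac{1}{-943 + Z{\left(J,S{\left(-2 \right)} \right)}} = \frac{1}{-943 - 19} = \frac{1}{-962} = - \frac{1}{962}$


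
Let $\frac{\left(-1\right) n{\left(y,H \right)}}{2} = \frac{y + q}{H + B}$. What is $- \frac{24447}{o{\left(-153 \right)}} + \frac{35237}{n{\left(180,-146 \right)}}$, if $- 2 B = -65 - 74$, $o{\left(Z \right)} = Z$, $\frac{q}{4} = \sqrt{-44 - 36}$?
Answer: $\frac{2529480463}{343536} - \frac{5391261 i \sqrt{5}}{8420} \approx 7363.1 - 1431.7 i$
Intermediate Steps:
$q = 16 i \sqrt{5}$ ($q = 4 \sqrt{-44 - 36} = 4 \sqrt{-80} = 4 \cdot 4 i \sqrt{5} = 16 i \sqrt{5} \approx 35.777 i$)
$B = \frac{139}{2}$ ($B = - \frac{-65 - 74}{2} = \left(- \frac{1}{2}\right) \left(-139\right) = \frac{139}{2} \approx 69.5$)
$n{\left(y,H \right)} = - \frac{2 \left(y + 16 i \sqrt{5}\right)}{\frac{139}{2} + H}$ ($n{\left(y,H \right)} = - 2 \frac{y + 16 i \sqrt{5}}{H + \frac{139}{2}} = - 2 \frac{y + 16 i \sqrt{5}}{\frac{139}{2} + H} = - \frac{2 \left(y + 16 i \sqrt{5}\right)}{\frac{139}{2} + H}$)
$- \frac{24447}{o{\left(-153 \right)}} + \frac{35237}{n{\left(180,-146 \right)}} = - \frac{24447}{-153} + \frac{35237}{4 \frac{1}{139 + 2 \left(-146\right)} \left(\left(-1\right) 180 - 16 i \sqrt{5}\right)} = \left(-24447\right) \left(- \frac{1}{153}\right) + \frac{35237}{4 \frac{1}{139 - 292} \left(-180 - 16 i \sqrt{5}\right)} = \frac{8149}{51} + \frac{35237}{4 \frac{1}{-153} \left(-180 - 16 i \sqrt{5}\right)} = \frac{8149}{51} + \frac{35237}{4 \left(- \frac{1}{153}\right) \left(-180 - 16 i \sqrt{5}\right)} = \frac{8149}{51} + \frac{35237}{\frac{80}{17} + \frac{64 i \sqrt{5}}{153}}$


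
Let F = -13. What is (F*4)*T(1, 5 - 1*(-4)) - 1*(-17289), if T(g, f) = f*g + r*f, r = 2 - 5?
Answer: 18225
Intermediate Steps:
r = -3
T(g, f) = -3*f + f*g (T(g, f) = f*g - 3*f = -3*f + f*g)
(F*4)*T(1, 5 - 1*(-4)) - 1*(-17289) = (-13*4)*((5 - 1*(-4))*(-3 + 1)) - 1*(-17289) = -52*(5 + 4)*(-2) + 17289 = -468*(-2) + 17289 = -52*(-18) + 17289 = 936 + 17289 = 18225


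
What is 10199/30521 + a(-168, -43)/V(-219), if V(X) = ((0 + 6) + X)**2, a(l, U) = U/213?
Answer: 98557713400/294942644037 ≈ 0.33416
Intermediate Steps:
a(l, U) = U/213 (a(l, U) = U*(1/213) = U/213)
V(X) = (6 + X)**2
10199/30521 + a(-168, -43)/V(-219) = 10199/30521 + ((1/213)*(-43))/((6 - 219)**2) = 10199*(1/30521) - 43/(213*((-213)**2)) = 10199/30521 - 43/213/45369 = 10199/30521 - 43/213*1/45369 = 10199/30521 - 43/9663597 = 98557713400/294942644037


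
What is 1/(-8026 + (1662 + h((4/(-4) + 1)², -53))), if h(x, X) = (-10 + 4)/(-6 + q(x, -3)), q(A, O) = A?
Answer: -1/6363 ≈ -0.00015716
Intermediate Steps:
h(x, X) = -6/(-6 + x) (h(x, X) = (-10 + 4)/(-6 + x) = -6/(-6 + x))
1/(-8026 + (1662 + h((4/(-4) + 1)², -53))) = 1/(-8026 + (1662 - 6/(-6 + (4/(-4) + 1)²))) = 1/(-8026 + (1662 - 6/(-6 + (4*(-¼) + 1)²))) = 1/(-8026 + (1662 - 6/(-6 + (-1 + 1)²))) = 1/(-8026 + (1662 - 6/(-6 + 0²))) = 1/(-8026 + (1662 - 6/(-6 + 0))) = 1/(-8026 + (1662 - 6/(-6))) = 1/(-8026 + (1662 - 6*(-⅙))) = 1/(-8026 + (1662 + 1)) = 1/(-8026 + 1663) = 1/(-6363) = -1/6363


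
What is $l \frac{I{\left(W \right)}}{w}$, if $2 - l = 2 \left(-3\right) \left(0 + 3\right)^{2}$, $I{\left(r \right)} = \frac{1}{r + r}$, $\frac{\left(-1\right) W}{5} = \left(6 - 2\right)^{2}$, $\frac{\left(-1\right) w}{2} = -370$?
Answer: $- \frac{7}{14800} \approx -0.00047297$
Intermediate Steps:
$w = 740$ ($w = \left(-2\right) \left(-370\right) = 740$)
$W = -80$ ($W = - 5 \left(6 - 2\right)^{2} = - 5 \cdot 4^{2} = \left(-5\right) 16 = -80$)
$I{\left(r \right)} = \frac{1}{2 r}$
$l = 56$ ($l = 2 - 2 \left(-3\right) \left(0 + 3\right)^{2} = 2 - - 6 \cdot 3^{2} = 2 - \left(-6\right) 9 = 2 - -54 = 2 + 54 = 56$)
$l \frac{I{\left(W \right)}}{w} = 56 \frac{\frac{1}{2} \frac{1}{-80}}{740} = 56 \cdot \frac{1}{2} \left(- \frac{1}{80}\right) \frac{1}{740} = 56 \left(\left(- \frac{1}{160}\right) \frac{1}{740}\right) = 56 \left(- \frac{1}{118400}\right) = - \frac{7}{14800}$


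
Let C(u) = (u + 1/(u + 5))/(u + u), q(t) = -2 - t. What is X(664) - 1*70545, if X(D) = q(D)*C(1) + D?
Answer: -140539/2 ≈ -70270.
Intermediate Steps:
C(u) = (u + 1/(5 + u))/(2*u) (C(u) = (u + 1/(5 + u))/((2*u)) = (u + 1/(5 + u))*(1/(2*u)) = (u + 1/(5 + u))/(2*u))
X(D) = -7/6 + 5*D/12 (X(D) = (-2 - D)*((½)*(1 + 1² + 5*1)/(1*(5 + 1))) + D = (-2 - D)*((½)*1*(1 + 1 + 5)/6) + D = (-2 - D)*((½)*1*(⅙)*7) + D = (-2 - D)*(7/12) + D = (-7/6 - 7*D/12) + D = -7/6 + 5*D/12)
X(664) - 1*70545 = (-7/6 + (5/12)*664) - 1*70545 = (-7/6 + 830/3) - 70545 = 551/2 - 70545 = -140539/2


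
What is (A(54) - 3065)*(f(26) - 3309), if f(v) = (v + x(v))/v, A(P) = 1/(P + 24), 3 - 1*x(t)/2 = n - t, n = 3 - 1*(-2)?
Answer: 5137592810/507 ≈ 1.0133e+7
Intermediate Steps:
n = 5 (n = 3 + 2 = 5)
x(t) = -4 + 2*t (x(t) = 6 - 2*(5 - t) = 6 + (-10 + 2*t) = -4 + 2*t)
A(P) = 1/(24 + P)
f(v) = (-4 + 3*v)/v (f(v) = (v + (-4 + 2*v))/v = (-4 + 3*v)/v)
(A(54) - 3065)*(f(26) - 3309) = (1/(24 + 54) - 3065)*((3 - 4/26) - 3309) = (1/78 - 3065)*((3 - 4*1/26) - 3309) = (1/78 - 3065)*((3 - 2/13) - 3309) = -239069*(37/13 - 3309)/78 = -239069/78*(-42980/13) = 5137592810/507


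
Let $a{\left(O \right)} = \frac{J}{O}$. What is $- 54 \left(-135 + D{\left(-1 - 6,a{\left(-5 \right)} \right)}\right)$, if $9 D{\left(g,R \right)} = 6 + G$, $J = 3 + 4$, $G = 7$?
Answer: $7212$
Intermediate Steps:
$J = 7$
$a{\left(O \right)} = \frac{7}{O}$
$D{\left(g,R \right)} = \frac{13}{9}$ ($D{\left(g,R \right)} = \frac{6 + 7}{9} = \frac{1}{9} \cdot 13 = \frac{13}{9}$)
$- 54 \left(-135 + D{\left(-1 - 6,a{\left(-5 \right)} \right)}\right) = - 54 \left(-135 + \frac{13}{9}\right) = \left(-54\right) \left(- \frac{1202}{9}\right) = 7212$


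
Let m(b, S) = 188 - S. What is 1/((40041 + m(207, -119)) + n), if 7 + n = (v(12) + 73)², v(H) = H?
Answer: 1/47566 ≈ 2.1023e-5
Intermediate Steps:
n = 7218 (n = -7 + (12 + 73)² = -7 + 85² = -7 + 7225 = 7218)
1/((40041 + m(207, -119)) + n) = 1/((40041 + (188 - 1*(-119))) + 7218) = 1/((40041 + (188 + 119)) + 7218) = 1/((40041 + 307) + 7218) = 1/(40348 + 7218) = 1/47566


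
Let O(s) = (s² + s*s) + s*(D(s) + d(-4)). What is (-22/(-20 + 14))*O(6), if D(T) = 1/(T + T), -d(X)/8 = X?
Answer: 5819/6 ≈ 969.83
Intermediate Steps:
d(X) = -8*X
D(T) = 1/(2*T)
O(s) = 2*s² + s*(32 + 1/(2*s)) (O(s) = (s² + s*s) + s*(1/(2*s) - 8*(-4)) = (s² + s²) + s*(1/(2*s) + 32) = 2*s² + s*(32 + 1/(2*s)))
(-22/(-20 + 14))*O(6) = (-22/(-20 + 14))*(½ + 2*6*(16 + 6)) = (-22/(-6))*(½ + 2*6*22) = (-⅙*(-22))*(½ + 264) = (11/3)*(529/2) = 5819/6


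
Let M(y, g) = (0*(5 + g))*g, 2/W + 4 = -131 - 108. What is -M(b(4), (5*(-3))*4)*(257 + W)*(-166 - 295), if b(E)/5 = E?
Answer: 0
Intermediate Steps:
W = -2/243 (W = 2/(-4 + (-131 - 108)) = 2/(-4 - 239) = 2/(-243) = 2*(-1/243) = -2/243 ≈ -0.0082304)
b(E) = 5*E
M(y, g) = 0 (M(y, g) = 0*g = 0)
-M(b(4), (5*(-3))*4)*(257 + W)*(-166 - 295) = -0*(257 - 2/243)*(-166 - 295) = -0*(62449/243)*(-461) = -0*(-28788989)/243 = -1*0 = 0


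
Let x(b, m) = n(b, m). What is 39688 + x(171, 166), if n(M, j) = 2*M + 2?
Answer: 40032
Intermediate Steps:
n(M, j) = 2 + 2*M
x(b, m) = 2 + 2*b
39688 + x(171, 166) = 39688 + (2 + 2*171) = 39688 + (2 + 342) = 39688 + 344 = 40032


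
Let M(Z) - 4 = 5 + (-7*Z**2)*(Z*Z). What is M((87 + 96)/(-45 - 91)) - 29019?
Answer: -9932230076007/342102016 ≈ -29033.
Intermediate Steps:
M(Z) = 9 - 7*Z**4 (M(Z) = 4 + (5 + (-7*Z**2)*(Z*Z)) = 4 + (5 + (-7*Z**2)*Z**2) = 4 + (5 - 7*Z**4) = 9 - 7*Z**4)
M((87 + 96)/(-45 - 91)) - 29019 = (9 - 7*(87 + 96)**4/(-45 - 91)**4) - 29019 = (9 - 7*(183/(-136))**4) - 29019 = (9 - 7*(183*(-1/136))**4) - 29019 = (9 - 7*(-183/136)**4) - 29019 = (9 - 7*1121513121/342102016) - 29019 = (9 - 7850591847/342102016) - 29019 = -4771673703/342102016 - 29019 = -9932230076007/342102016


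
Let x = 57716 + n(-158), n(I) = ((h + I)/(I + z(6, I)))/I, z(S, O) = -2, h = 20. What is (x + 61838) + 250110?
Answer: 4672552891/12640 ≈ 3.6966e+5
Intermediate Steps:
n(I) = (20 + I)/(I*(-2 + I)) (n(I) = ((20 + I)/(I - 2))/I = ((20 + I)/(-2 + I))/I = (20 + I)/(I*(-2 + I)))
x = 729530171/12640 (x = 57716 + (20 - 158)/((-158)*(-2 - 158)) = 57716 - 1/158*(-138)/(-160) = 57716 - 1/158*(-1/160)*(-138) = 57716 - 69/12640 = 729530171/12640 ≈ 57716.)
(x + 61838) + 250110 = (729530171/12640 + 61838) + 250110 = 1511162491/12640 + 250110 = 4672552891/12640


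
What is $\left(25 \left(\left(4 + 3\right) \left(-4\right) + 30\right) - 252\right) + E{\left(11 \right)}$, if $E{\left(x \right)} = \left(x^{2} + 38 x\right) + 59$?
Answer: $396$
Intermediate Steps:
$E{\left(x \right)} = 59 + x^{2} + 38 x$
$\left(25 \left(\left(4 + 3\right) \left(-4\right) + 30\right) - 252\right) + E{\left(11 \right)} = \left(25 \left(\left(4 + 3\right) \left(-4\right) + 30\right) - 252\right) + \left(59 + 11^{2} + 38 \cdot 11\right) = \left(25 \left(7 \left(-4\right) + 30\right) - 252\right) + \left(59 + 121 + 418\right) = \left(25 \left(-28 + 30\right) - 252\right) + 598 = \left(25 \cdot 2 - 252\right) + 598 = \left(50 - 252\right) + 598 = -202 + 598 = 396$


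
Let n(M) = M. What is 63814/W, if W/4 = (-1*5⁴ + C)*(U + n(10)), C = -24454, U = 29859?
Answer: -31907/1498169302 ≈ -2.1297e-5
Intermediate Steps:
W = -2996338604 (W = 4*((-1*5⁴ - 24454)*(29859 + 10)) = 4*((-1*625 - 24454)*29869) = 4*((-625 - 24454)*29869) = 4*(-25079*29869) = 4*(-749084651) = -2996338604)
63814/W = 63814/(-2996338604) = 63814*(-1/2996338604) = -31907/1498169302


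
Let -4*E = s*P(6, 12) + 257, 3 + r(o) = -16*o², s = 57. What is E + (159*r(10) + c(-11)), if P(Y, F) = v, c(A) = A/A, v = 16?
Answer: -1020673/4 ≈ -2.5517e+5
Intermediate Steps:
r(o) = -3 - 16*o²
c(A) = 1
P(Y, F) = 16
E = -1169/4 (E = -(57*16 + 257)/4 = -(912 + 257)/4 = -¼*1169 = -1169/4 ≈ -292.25)
E + (159*r(10) + c(-11)) = -1169/4 + (159*(-3 - 16*10²) + 1) = -1169/4 + (159*(-3 - 16*100) + 1) = -1169/4 + (159*(-3 - 1600) + 1) = -1169/4 + (159*(-1603) + 1) = -1169/4 + (-254877 + 1) = -1169/4 - 254876 = -1020673/4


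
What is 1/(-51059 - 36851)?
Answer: -1/87910 ≈ -1.1375e-5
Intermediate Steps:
1/(-51059 - 36851) = 1/(-87910) = -1/87910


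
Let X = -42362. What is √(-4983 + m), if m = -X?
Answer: √37379 ≈ 193.34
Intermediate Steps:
m = 42362 (m = -1*(-42362) = 42362)
√(-4983 + m) = √(-4983 + 42362) = √37379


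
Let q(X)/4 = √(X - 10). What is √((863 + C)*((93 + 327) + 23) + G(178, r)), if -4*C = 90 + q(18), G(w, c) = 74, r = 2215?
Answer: √(1489662 - 3544*√2)/2 ≈ 609.23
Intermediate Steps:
q(X) = 4*√(-10 + X) (q(X) = 4*√(X - 10) = 4*√(-10 + X))
C = -45/2 - 2*√2 (C = -(90 + 4*√(-10 + 18))/4 = -(90 + 4*√8)/4 = -(90 + 4*(2*√2))/4 = -(90 + 8*√2)/4 = -45/2 - 2*√2 ≈ -25.328)
√((863 + C)*((93 + 327) + 23) + G(178, r)) = √((863 + (-45/2 - 2*√2))*((93 + 327) + 23) + 74) = √((1681/2 - 2*√2)*(420 + 23) + 74) = √((1681/2 - 2*√2)*443 + 74) = √((744683/2 - 886*√2) + 74) = √(744831/2 - 886*√2)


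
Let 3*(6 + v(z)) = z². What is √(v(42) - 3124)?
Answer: I*√2542 ≈ 50.418*I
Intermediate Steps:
v(z) = -6 + z²/3
√(v(42) - 3124) = √((-6 + (⅓)*42²) - 3124) = √((-6 + (⅓)*1764) - 3124) = √((-6 + 588) - 3124) = √(582 - 3124) = √(-2542) = I*√2542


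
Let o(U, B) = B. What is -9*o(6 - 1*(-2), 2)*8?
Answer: -144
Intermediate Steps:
-9*o(6 - 1*(-2), 2)*8 = -9*2*8 = -18*8 = -144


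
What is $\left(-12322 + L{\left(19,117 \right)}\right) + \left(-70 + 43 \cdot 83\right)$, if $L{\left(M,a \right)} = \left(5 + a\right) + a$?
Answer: $-8584$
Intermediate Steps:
$L{\left(M,a \right)} = 5 + 2 a$
$\left(-12322 + L{\left(19,117 \right)}\right) + \left(-70 + 43 \cdot 83\right) = \left(-12322 + \left(5 + 2 \cdot 117\right)\right) + \left(-70 + 43 \cdot 83\right) = \left(-12322 + \left(5 + 234\right)\right) + \left(-70 + 3569\right) = \left(-12322 + 239\right) + 3499 = -12083 + 3499 = -8584$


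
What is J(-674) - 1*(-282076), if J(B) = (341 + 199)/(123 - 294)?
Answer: 5359384/19 ≈ 2.8207e+5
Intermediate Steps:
J(B) = -60/19 (J(B) = 540/(-171) = 540*(-1/171) = -60/19)
J(-674) - 1*(-282076) = -60/19 - 1*(-282076) = -60/19 + 282076 = 5359384/19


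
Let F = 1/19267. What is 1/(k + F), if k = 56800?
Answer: 19267/1094365601 ≈ 1.7606e-5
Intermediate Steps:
F = 1/19267 ≈ 5.1902e-5
1/(k + F) = 1/(56800 + 1/19267) = 1/(1094365601/19267) = 19267/1094365601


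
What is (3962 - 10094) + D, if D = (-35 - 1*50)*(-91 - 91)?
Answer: 9338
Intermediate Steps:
D = 15470 (D = (-35 - 50)*(-182) = -85*(-182) = 15470)
(3962 - 10094) + D = (3962 - 10094) + 15470 = -6132 + 15470 = 9338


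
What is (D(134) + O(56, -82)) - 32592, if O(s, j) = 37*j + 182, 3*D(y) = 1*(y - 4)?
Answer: -106202/3 ≈ -35401.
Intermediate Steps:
D(y) = -4/3 + y/3 (D(y) = (1*(y - 4))/3 = (1*(-4 + y))/3 = (-4 + y)/3 = -4/3 + y/3)
O(s, j) = 182 + 37*j
(D(134) + O(56, -82)) - 32592 = ((-4/3 + (1/3)*134) + (182 + 37*(-82))) - 32592 = ((-4/3 + 134/3) + (182 - 3034)) - 32592 = (130/3 - 2852) - 32592 = -8426/3 - 32592 = -106202/3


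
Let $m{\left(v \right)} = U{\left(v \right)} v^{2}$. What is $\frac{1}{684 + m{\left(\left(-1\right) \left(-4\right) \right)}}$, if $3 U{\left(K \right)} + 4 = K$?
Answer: $\frac{1}{684} \approx 0.001462$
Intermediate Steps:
$U{\left(K \right)} = - \frac{4}{3} + \frac{K}{3}$
$m{\left(v \right)} = v^{2} \left(- \frac{4}{3} + \frac{v}{3}\right)$ ($m{\left(v \right)} = \left(- \frac{4}{3} + \frac{v}{3}\right) v^{2} = v^{2} \left(- \frac{4}{3} + \frac{v}{3}\right)$)
$\frac{1}{684 + m{\left(\left(-1\right) \left(-4\right) \right)}} = \frac{1}{684 + \frac{\left(\left(-1\right) \left(-4\right)\right)^{2} \left(-4 - -4\right)}{3}} = \frac{1}{684 + \frac{4^{2} \left(-4 + 4\right)}{3}} = \frac{1}{684 + \frac{1}{3} \cdot 16 \cdot 0} = \frac{1}{684 + 0} = \frac{1}{684}$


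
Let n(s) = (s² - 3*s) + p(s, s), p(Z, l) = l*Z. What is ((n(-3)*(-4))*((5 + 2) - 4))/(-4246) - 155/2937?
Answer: 13339/566841 ≈ 0.023532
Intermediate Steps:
p(Z, l) = Z*l
n(s) = -3*s + 2*s² (n(s) = (s² - 3*s) + s*s = (s² - 3*s) + s² = -3*s + 2*s²)
((n(-3)*(-4))*((5 + 2) - 4))/(-4246) - 155/2937 = ((-3*(-3 + 2*(-3))*(-4))*((5 + 2) - 4))/(-4246) - 155/2937 = ((-3*(-3 - 6)*(-4))*(7 - 4))*(-1/4246) - 155*1/2937 = ((-3*(-9)*(-4))*3)*(-1/4246) - 155/2937 = ((27*(-4))*3)*(-1/4246) - 155/2937 = -108*3*(-1/4246) - 155/2937 = -324*(-1/4246) - 155/2937 = 162/2123 - 155/2937 = 13339/566841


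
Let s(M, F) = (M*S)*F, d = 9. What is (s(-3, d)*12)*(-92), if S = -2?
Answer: -59616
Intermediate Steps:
s(M, F) = -2*F*M (s(M, F) = (M*(-2))*F = (-2*M)*F = -2*F*M)
(s(-3, d)*12)*(-92) = (-2*9*(-3)*12)*(-92) = (54*12)*(-92) = 648*(-92) = -59616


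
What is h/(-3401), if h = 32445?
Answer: -32445/3401 ≈ -9.5398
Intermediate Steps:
h/(-3401) = 32445/(-3401) = 32445*(-1/3401) = -32445/3401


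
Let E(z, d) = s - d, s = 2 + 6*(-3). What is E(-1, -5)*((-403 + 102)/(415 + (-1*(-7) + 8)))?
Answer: 77/10 ≈ 7.7000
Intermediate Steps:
s = -16 (s = 2 - 18 = -16)
E(z, d) = -16 - d
E(-1, -5)*((-403 + 102)/(415 + (-1*(-7) + 8))) = (-16 - 1*(-5))*((-403 + 102)/(415 + (-1*(-7) + 8))) = (-16 + 5)*(-301/(415 + (7 + 8))) = -(-3311)/(415 + 15) = -(-3311)/430 = -11*(-7/10) = 77/10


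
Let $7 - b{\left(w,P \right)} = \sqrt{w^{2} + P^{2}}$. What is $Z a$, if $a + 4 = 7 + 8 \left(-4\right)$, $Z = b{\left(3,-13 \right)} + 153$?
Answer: $-4640 + 29 \sqrt{178} \approx -4253.1$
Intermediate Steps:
$b{\left(w,P \right)} = 7 - \sqrt{P^{2} + w^{2}}$ ($b{\left(w,P \right)} = 7 - \sqrt{w^{2} + P^{2}} = 7 - \sqrt{P^{2} + w^{2}}$)
$Z = 160 - \sqrt{178}$ ($Z = \left(7 - \sqrt{\left(-13\right)^{2} + 3^{2}}\right) + 153 = \left(7 - \sqrt{169 + 9}\right) + 153 = \left(7 - \sqrt{178}\right) + 153 = 160 - \sqrt{178} \approx 146.66$)
$a = -29$ ($a = -4 + \left(7 + 8 \left(-4\right)\right) = -4 + \left(7 - 32\right) = -4 - 25 = -29$)
$Z a = \left(160 - \sqrt{178}\right) \left(-29\right) = -4640 + 29 \sqrt{178}$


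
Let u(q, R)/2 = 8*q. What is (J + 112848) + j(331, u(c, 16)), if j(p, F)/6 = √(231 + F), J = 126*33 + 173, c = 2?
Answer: 117179 + 6*√263 ≈ 1.1728e+5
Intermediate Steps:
u(q, R) = 16*q (u(q, R) = 2*(8*q) = 16*q)
J = 4331 (J = 4158 + 173 = 4331)
j(p, F) = 6*√(231 + F)
(J + 112848) + j(331, u(c, 16)) = (4331 + 112848) + 6*√(231 + 16*2) = 117179 + 6*√(231 + 32) = 117179 + 6*√263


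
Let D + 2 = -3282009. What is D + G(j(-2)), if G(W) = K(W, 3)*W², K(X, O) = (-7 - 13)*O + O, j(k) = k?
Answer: -3282239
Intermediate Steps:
D = -3282011 (D = -2 - 3282009 = -3282011)
K(X, O) = -19*O (K(X, O) = -20*O + O = -19*O)
G(W) = -57*W² (G(W) = (-19*3)*W² = -57*W²)
D + G(j(-2)) = -3282011 - 57*(-2)² = -3282011 - 57*4 = -3282011 - 228 = -3282239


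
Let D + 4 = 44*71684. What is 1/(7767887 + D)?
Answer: 1/10921979 ≈ 9.1558e-8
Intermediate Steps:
D = 3154092 (D = -4 + 44*71684 = -4 + 3154096 = 3154092)
1/(7767887 + D) = 1/(7767887 + 3154092) = 1/10921979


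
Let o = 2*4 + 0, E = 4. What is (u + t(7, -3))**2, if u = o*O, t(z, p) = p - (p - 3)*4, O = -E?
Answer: 121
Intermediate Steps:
O = -4 (O = -1*4 = -4)
o = 8 (o = 8 + 0 = 8)
t(z, p) = 12 - 3*p (t(z, p) = p - (-3 + p)*4 = p - (-12 + 4*p) = p + (12 - 4*p) = 12 - 3*p)
u = -32 (u = 8*(-4) = -32)
(u + t(7, -3))**2 = (-32 + (12 - 3*(-3)))**2 = (-32 + (12 + 9))**2 = (-32 + 21)**2 = (-11)**2 = 121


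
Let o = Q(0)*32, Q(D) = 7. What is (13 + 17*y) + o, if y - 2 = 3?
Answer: 322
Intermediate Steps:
y = 5 (y = 2 + 3 = 5)
o = 224 (o = 7*32 = 224)
(13 + 17*y) + o = (13 + 17*5) + 224 = (13 + 85) + 224 = 98 + 224 = 322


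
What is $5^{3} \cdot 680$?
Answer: $85000$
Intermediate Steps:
$5^{3} \cdot 680 = 125 \cdot 680 = 85000$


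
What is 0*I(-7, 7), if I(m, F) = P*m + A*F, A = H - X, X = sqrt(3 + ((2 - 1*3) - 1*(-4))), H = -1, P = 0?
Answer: 0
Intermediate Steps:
X = sqrt(6) (X = sqrt(3 + ((2 - 3) + 4)) = sqrt(3 + (-1 + 4)) = sqrt(3 + 3) = sqrt(6) ≈ 2.4495)
A = -1 - sqrt(6) ≈ -3.4495
I(m, F) = F*(-1 - sqrt(6)) (I(m, F) = 0*m + (-1 - sqrt(6))*F = 0 + F*(-1 - sqrt(6)) = F*(-1 - sqrt(6)))
0*I(-7, 7) = 0*(-1*7*(1 + sqrt(6))) = 0*(-7 - 7*sqrt(6)) = 0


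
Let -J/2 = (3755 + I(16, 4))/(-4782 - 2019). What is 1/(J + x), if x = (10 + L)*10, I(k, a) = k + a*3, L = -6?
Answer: 2267/93202 ≈ 0.024324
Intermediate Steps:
I(k, a) = k + 3*a
J = 2522/2267 (J = -2*(3755 + (16 + 3*4))/(-4782 - 2019) = -2*(3755 + (16 + 12))/(-6801) = -2*(3755 + 28)*(-1)/6801 = -7566*(-1)/6801 = -2*(-1261/2267) = 2522/2267 ≈ 1.1125)
x = 40 (x = (10 - 6)*10 = 4*10 = 40)
1/(J + x) = 1/(2522/2267 + 40) = 1/(93202/2267) = 2267/93202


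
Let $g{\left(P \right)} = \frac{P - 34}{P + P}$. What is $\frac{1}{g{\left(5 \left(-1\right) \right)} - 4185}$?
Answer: $- \frac{10}{41811} \approx -0.00023917$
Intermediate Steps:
$g{\left(P \right)} = \frac{-34 + P}{2 P}$
$\frac{1}{g{\left(5 \left(-1\right) \right)} - 4185} = \frac{1}{\frac{-34 + 5 \left(-1\right)}{2 \cdot 5 \left(-1\right)} - 4185} = \frac{1}{\frac{-34 - 5}{2 \left(-5\right)} - 4185} = \frac{1}{\frac{1}{2} \left(- \frac{1}{5}\right) \left(-39\right) - 4185} = \frac{1}{\frac{39}{10} - 4185} = \frac{1}{- \frac{41811}{10}} = - \frac{10}{41811}$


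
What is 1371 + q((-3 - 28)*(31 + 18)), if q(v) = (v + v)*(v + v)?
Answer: 9230815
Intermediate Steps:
q(v) = 4*v² (q(v) = (2*v)*(2*v) = 4*v²)
1371 + q((-3 - 28)*(31 + 18)) = 1371 + 4*((-3 - 28)*(31 + 18))² = 1371 + 4*(-31*49)² = 1371 + 4*(-1519)² = 1371 + 4*2307361 = 1371 + 9229444 = 9230815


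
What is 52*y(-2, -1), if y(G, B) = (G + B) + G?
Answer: -260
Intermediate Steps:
y(G, B) = B + 2*G (y(G, B) = (B + G) + G = B + 2*G)
52*y(-2, -1) = 52*(-1 + 2*(-2)) = 52*(-1 - 4) = 52*(-5) = -260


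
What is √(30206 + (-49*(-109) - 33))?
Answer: 3*√3946 ≈ 188.45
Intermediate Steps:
√(30206 + (-49*(-109) - 33)) = √(30206 + (5341 - 33)) = √(30206 + 5308) = √35514 = 3*√3946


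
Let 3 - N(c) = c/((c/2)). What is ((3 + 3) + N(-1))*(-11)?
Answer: -77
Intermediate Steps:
N(c) = 1 (N(c) = 3 - c/(c/2) = 3 - c*2/c = 3 - 1*2 = 3 - 2 = 1)
((3 + 3) + N(-1))*(-11) = ((3 + 3) + 1)*(-11) = (6 + 1)*(-11) = 7*(-11) = -77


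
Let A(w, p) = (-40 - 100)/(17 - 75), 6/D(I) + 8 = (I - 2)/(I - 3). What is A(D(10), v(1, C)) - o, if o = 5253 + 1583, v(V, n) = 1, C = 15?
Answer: -198174/29 ≈ -6833.6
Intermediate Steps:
D(I) = 6/(-8 + (-2 + I)/(-3 + I)) (D(I) = 6/(-8 + (I - 2)/(I - 3)) = 6/(-8 + (-2 + I)/(-3 + I)))
A(w, p) = 70/29 (A(w, p) = -140/(-58) = -140*(-1/58) = 70/29)
o = 6836
A(D(10), v(1, C)) - o = 70/29 - 1*6836 = 70/29 - 6836 = -198174/29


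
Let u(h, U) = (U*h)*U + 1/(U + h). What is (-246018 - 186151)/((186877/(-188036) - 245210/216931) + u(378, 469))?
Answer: -1357397230300819708/261150475948233893193 ≈ -0.0051978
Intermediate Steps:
u(h, U) = 1/(U + h) + h*U² (u(h, U) = h*U² + 1/(U + h) = 1/(U + h) + h*U²)
(-246018 - 186151)/((186877/(-188036) - 245210/216931) + u(378, 469)) = (-246018 - 186151)/((186877/(-188036) - 245210/216931) + (1 + 378*469³ + 469²*378²)/(469 + 378)) = -432169/((186877*(-1/188036) - 245210*1/216931) + (1 + 378*103161709 + 219961*142884)/847) = -432169/((-186877/188036 - 245210/216931) + (1 + 38995126002 + 31428907524)/847) = -432169/(-86647722047/40790837516 + (1/847)*70424033527) = -432169/(-86647722047/40790837516 + 70424033527/847) = -432169/261150475948233893193/3140894488732 = -432169*3140894488732/261150475948233893193 = -1357397230300819708/261150475948233893193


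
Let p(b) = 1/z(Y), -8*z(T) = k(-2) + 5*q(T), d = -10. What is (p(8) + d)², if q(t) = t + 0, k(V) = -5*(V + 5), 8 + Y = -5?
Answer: 9801/100 ≈ 98.010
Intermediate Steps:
Y = -13 (Y = -8 - 5 = -13)
k(V) = -25 - 5*V (k(V) = -5*(5 + V) = -25 - 5*V)
q(t) = t
z(T) = 15/8 - 5*T/8 (z(T) = -((-25 - 5*(-2)) + 5*T)/8 = -((-25 + 10) + 5*T)/8 = -(-15 + 5*T)/8 = 15/8 - 5*T/8)
p(b) = ⅒ (p(b) = 1/(15/8 - 5/8*(-13)) = 1/(15/8 + 65/8) = 1/10 = ⅒)
(p(8) + d)² = (⅒ - 10)² = (-99/10)² = 9801/100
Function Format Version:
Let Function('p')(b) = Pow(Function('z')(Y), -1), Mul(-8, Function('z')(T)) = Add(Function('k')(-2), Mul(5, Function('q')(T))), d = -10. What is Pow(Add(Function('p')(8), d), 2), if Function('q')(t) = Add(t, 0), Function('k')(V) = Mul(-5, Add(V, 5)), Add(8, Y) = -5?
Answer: Rational(9801, 100) ≈ 98.010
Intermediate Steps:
Y = -13 (Y = Add(-8, -5) = -13)
Function('k')(V) = Add(-25, Mul(-5, V)) (Function('k')(V) = Mul(-5, Add(5, V)) = Add(-25, Mul(-5, V)))
Function('q')(t) = t
Function('z')(T) = Add(Rational(15, 8), Mul(Rational(-5, 8), T)) (Function('z')(T) = Mul(Rational(-1, 8), Add(Add(-25, Mul(-5, -2)), Mul(5, T))) = Mul(Rational(-1, 8), Add(Add(-25, 10), Mul(5, T))) = Mul(Rational(-1, 8), Add(-15, Mul(5, T))) = Add(Rational(15, 8), Mul(Rational(-5, 8), T)))
Function('p')(b) = Rational(1, 10) (Function('p')(b) = Pow(Add(Rational(15, 8), Mul(Rational(-5, 8), -13)), -1) = Pow(Add(Rational(15, 8), Rational(65, 8)), -1) = Pow(10, -1) = Rational(1, 10))
Pow(Add(Function('p')(8), d), 2) = Pow(Add(Rational(1, 10), -10), 2) = Pow(Rational(-99, 10), 2) = Rational(9801, 100)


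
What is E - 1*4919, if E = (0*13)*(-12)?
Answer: -4919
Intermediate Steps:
E = 0 (E = 0*(-12) = 0)
E - 1*4919 = 0 - 1*4919 = 0 - 4919 = -4919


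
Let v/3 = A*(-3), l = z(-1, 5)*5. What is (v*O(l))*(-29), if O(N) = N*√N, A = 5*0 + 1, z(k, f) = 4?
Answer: 10440*√5 ≈ 23345.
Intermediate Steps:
A = 1 (A = 0 + 1 = 1)
l = 20 (l = 4*5 = 20)
v = -9 (v = 3*(1*(-3)) = 3*(-3) = -9)
O(N) = N^(3/2)
(v*O(l))*(-29) = -360*√5*(-29) = 10440*√5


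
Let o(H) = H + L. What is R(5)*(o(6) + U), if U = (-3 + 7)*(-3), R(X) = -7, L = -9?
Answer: 105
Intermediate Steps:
U = -12 (U = 4*(-3) = -12)
o(H) = -9 + H (o(H) = H - 9 = -9 + H)
R(5)*(o(6) + U) = -7*((-9 + 6) - 12) = -7*(-3 - 12) = -7*(-15) = 105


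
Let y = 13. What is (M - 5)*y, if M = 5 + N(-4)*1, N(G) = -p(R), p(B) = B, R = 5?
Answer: -65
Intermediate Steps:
N(G) = -5 (N(G) = -1*5 = -5)
M = 0 (M = 5 - 5*1 = 5 - 5 = 0)
(M - 5)*y = (0 - 5)*13 = -5*13 = -65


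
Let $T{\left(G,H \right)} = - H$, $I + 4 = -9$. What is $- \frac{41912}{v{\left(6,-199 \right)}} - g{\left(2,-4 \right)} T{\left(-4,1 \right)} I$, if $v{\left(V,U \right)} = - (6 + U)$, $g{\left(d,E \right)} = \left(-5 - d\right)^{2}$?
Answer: $- \frac{164853}{193} \approx -854.16$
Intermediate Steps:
$I = -13$ ($I = -4 - 9 = -13$)
$v{\left(V,U \right)} = -6 - U$
$- \frac{41912}{v{\left(6,-199 \right)}} - g{\left(2,-4 \right)} T{\left(-4,1 \right)} I = - \frac{41912}{-6 - -199} - \left(5 + 2\right)^{2} \left(\left(-1\right) 1\right) \left(-13\right) = - \frac{41912}{-6 + 199} - 7^{2} \left(-1\right) \left(-13\right) = - \frac{41912}{193} - 49 \left(-1\right) \left(-13\right) = \left(-41912\right) \frac{1}{193} - \left(-49\right) \left(-13\right) = - \frac{41912}{193} - 637 = - \frac{164853}{193}$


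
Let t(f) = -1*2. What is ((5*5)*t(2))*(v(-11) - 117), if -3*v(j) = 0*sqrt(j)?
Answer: 5850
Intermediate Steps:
v(j) = 0 (v(j) = -0*sqrt(j) = -1/3*0 = 0)
t(f) = -2
((5*5)*t(2))*(v(-11) - 117) = ((5*5)*(-2))*(0 - 117) = (25*(-2))*(-117) = -50*(-117) = 5850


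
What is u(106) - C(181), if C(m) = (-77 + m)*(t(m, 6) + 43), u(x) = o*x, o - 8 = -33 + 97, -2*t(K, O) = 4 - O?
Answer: 3056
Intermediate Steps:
t(K, O) = -2 + O/2 (t(K, O) = -(4 - O)/2 = -2 + O/2)
o = 72 (o = 8 + (-33 + 97) = 8 + 64 = 72)
u(x) = 72*x
C(m) = -3388 + 44*m (C(m) = (-77 + m)*((-2 + (½)*6) + 43) = (-77 + m)*((-2 + 3) + 43) = (-77 + m)*(1 + 43) = (-77 + m)*44 = -3388 + 44*m)
u(106) - C(181) = 72*106 - (-3388 + 44*181) = 7632 - (-3388 + 7964) = 7632 - 1*4576 = 7632 - 4576 = 3056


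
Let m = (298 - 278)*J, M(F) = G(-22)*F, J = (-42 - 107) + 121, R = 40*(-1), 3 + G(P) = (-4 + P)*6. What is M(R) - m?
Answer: 6920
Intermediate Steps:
G(P) = -27 + 6*P (G(P) = -3 + (-4 + P)*6 = -3 + (-24 + 6*P) = -27 + 6*P)
R = -40
J = -28 (J = -149 + 121 = -28)
M(F) = -159*F (M(F) = (-27 + 6*(-22))*F = (-27 - 132)*F = -159*F)
m = -560 (m = (298 - 278)*(-28) = 20*(-28) = -560)
M(R) - m = -159*(-40) - 1*(-560) = 6360 + 560 = 6920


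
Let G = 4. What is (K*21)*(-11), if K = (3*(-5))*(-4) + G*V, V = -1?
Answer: -12936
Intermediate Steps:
K = 56 (K = (3*(-5))*(-4) + 4*(-1) = -15*(-4) - 4 = 60 - 4 = 56)
(K*21)*(-11) = (56*21)*(-11) = 1176*(-11) = -12936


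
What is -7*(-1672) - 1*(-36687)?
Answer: 48391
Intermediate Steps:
-7*(-1672) - 1*(-36687) = 11704 + 36687 = 48391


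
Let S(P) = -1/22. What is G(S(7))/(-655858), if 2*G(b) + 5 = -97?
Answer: 51/655858 ≈ 7.7761e-5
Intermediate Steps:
S(P) = -1/22 (S(P) = -1*1/22 = -1/22)
G(b) = -51 (G(b) = -5/2 + (½)*(-97) = -5/2 - 97/2 = -51)
G(S(7))/(-655858) = -51/(-655858) = -51*(-1/655858) = 51/655858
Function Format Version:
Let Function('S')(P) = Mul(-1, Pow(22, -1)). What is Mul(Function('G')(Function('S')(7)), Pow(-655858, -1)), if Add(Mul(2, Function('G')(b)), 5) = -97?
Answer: Rational(51, 655858) ≈ 7.7761e-5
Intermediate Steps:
Function('S')(P) = Rational(-1, 22) (Function('S')(P) = Mul(-1, Rational(1, 22)) = Rational(-1, 22))
Function('G')(b) = -51 (Function('G')(b) = Add(Rational(-5, 2), Mul(Rational(1, 2), -97)) = Add(Rational(-5, 2), Rational(-97, 2)) = -51)
Mul(Function('G')(Function('S')(7)), Pow(-655858, -1)) = Mul(-51, Pow(-655858, -1)) = Mul(-51, Rational(-1, 655858)) = Rational(51, 655858)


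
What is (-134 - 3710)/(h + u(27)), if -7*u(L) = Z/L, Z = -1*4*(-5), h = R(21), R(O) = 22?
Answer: -363258/2069 ≈ -175.57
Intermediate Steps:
h = 22
Z = 20 (Z = -4*(-5) = 20)
u(L) = -20/(7*L)
(-134 - 3710)/(h + u(27)) = (-134 - 3710)/(22 - 20/7/27) = -3844/(22 - 20/7*1/27) = -3844/(22 - 20/189) = -3844/4138/189 = -3844*189/4138 = -363258/2069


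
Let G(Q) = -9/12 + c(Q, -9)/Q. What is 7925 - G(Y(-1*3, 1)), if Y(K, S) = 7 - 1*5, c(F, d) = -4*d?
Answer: 31631/4 ≈ 7907.8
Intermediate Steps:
Y(K, S) = 2 (Y(K, S) = 7 - 5 = 2)
G(Q) = -¾ + 36/Q (G(Q) = -9/12 + (-4*(-9))/Q = -9*1/12 + 36/Q = -¾ + 36/Q)
7925 - G(Y(-1*3, 1)) = 7925 - (-¾ + 36/2) = 7925 - (-¾ + 36*(½)) = 7925 - (-¾ + 18) = 7925 - 1*69/4 = 7925 - 69/4 = 31631/4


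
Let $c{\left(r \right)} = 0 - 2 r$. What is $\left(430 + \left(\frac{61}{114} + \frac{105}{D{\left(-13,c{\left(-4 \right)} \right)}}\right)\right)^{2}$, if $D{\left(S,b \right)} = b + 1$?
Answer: $\frac{2541268921}{12996} \approx 1.9554 \cdot 10^{5}$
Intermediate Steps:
$c{\left(r \right)} = - 2 r$
$D{\left(S,b \right)} = 1 + b$
$\left(430 + \left(\frac{61}{114} + \frac{105}{D{\left(-13,c{\left(-4 \right)} \right)}}\right)\right)^{2} = \left(430 + \left(\frac{61}{114} + \frac{105}{1 - -8}\right)\right)^{2} = \left(430 + \left(61 \cdot \frac{1}{114} + \frac{105}{1 + 8}\right)\right)^{2} = \left(430 + \left(\frac{61}{114} + \frac{105}{9}\right)\right)^{2} = \left(430 + \left(\frac{61}{114} + 105 \cdot \frac{1}{9}\right)\right)^{2} = \left(430 + \left(\frac{61}{114} + \frac{35}{3}\right)\right)^{2} = \left(430 + \frac{1391}{114}\right)^{2} = \left(\frac{50411}{114}\right)^{2} = \frac{2541268921}{12996}$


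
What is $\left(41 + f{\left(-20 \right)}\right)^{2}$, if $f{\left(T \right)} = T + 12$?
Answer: $1089$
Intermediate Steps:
$f{\left(T \right)} = 12 + T$
$\left(41 + f{\left(-20 \right)}\right)^{2} = \left(41 + \left(12 - 20\right)\right)^{2} = \left(41 - 8\right)^{2} = 33^{2} = 1089$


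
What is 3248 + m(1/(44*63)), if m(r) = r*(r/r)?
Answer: 9003457/2772 ≈ 3248.0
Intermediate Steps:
m(r) = r (m(r) = r*1 = r)
3248 + m(1/(44*63)) = 3248 + 1/(44*63) = 3248 + (1/44)*(1/63) = 3248 + 1/2772 = 9003457/2772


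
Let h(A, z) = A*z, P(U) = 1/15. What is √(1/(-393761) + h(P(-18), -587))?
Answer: I*√1365195308286630/5906415 ≈ 6.2557*I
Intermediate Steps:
P(U) = 1/15
√(1/(-393761) + h(P(-18), -587)) = √(1/(-393761) + (1/15)*(-587)) = √(-1/393761 - 587/15) = √(-231137722/5906415) = I*√1365195308286630/5906415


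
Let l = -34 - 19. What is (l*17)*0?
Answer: 0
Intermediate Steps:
l = -53
(l*17)*0 = -53*17*0 = -901*0 = 0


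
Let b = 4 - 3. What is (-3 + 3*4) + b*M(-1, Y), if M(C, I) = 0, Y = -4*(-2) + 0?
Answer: 9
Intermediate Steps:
Y = 8 (Y = 8 + 0 = 8)
b = 1
(-3 + 3*4) + b*M(-1, Y) = (-3 + 3*4) + 1*0 = (-3 + 12) + 0 = 9 + 0 = 9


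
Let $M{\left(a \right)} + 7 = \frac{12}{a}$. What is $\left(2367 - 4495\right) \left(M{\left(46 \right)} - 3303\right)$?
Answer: $\frac{161991872}{23} \approx 7.0431 \cdot 10^{6}$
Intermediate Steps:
$M{\left(a \right)} = -7 + \frac{12}{a}$
$\left(2367 - 4495\right) \left(M{\left(46 \right)} - 3303\right) = \left(2367 - 4495\right) \left(\left(-7 + \frac{12}{46}\right) - 3303\right) = - 2128 \left(\left(-7 + 12 \cdot \frac{1}{46}\right) - 3303\right) = - 2128 \left(\left(-7 + \frac{6}{23}\right) - 3303\right) = - 2128 \left(- \frac{155}{23} - 3303\right) = \left(-2128\right) \left(- \frac{76124}{23}\right) = \frac{161991872}{23}$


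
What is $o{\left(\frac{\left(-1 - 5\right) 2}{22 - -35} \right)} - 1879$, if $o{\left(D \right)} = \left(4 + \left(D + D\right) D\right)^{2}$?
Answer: $- \frac{242694583}{130321} \approx -1862.3$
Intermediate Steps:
$o{\left(D \right)} = \left(4 + 2 D^{2}\right)^{2}$ ($o{\left(D \right)} = \left(4 + 2 D D\right)^{2} = \left(4 + 2 D^{2}\right)^{2}$)
$o{\left(\frac{\left(-1 - 5\right) 2}{22 - -35} \right)} - 1879 = 4 \left(2 + \left(\frac{\left(-1 - 5\right) 2}{22 - -35}\right)^{2}\right)^{2} - 1879 = 4 \left(2 + \left(\frac{\left(-6\right) 2}{22 + 35}\right)^{2}\right)^{2} - 1879 = 4 \left(2 + \left(- \frac{12}{57}\right)^{2}\right)^{2} - 1879 = 4 \left(2 + \left(\left(-12\right) \frac{1}{57}\right)^{2}\right)^{2} - 1879 = 4 \left(2 + \left(- \frac{4}{19}\right)^{2}\right)^{2} - 1879 = 4 \left(2 + \frac{16}{361}\right)^{2} - 1879 = 4 \left(\frac{738}{361}\right)^{2} - 1879 = 4 \cdot \frac{544644}{130321} - 1879 = \frac{2178576}{130321} - 1879 = - \frac{242694583}{130321}$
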